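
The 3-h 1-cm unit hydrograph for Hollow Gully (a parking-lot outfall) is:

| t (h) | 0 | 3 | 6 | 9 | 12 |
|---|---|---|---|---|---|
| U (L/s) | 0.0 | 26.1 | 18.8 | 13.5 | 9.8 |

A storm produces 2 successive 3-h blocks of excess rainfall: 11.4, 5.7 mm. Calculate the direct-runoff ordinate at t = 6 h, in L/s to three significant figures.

Q ≈ 36.3 L/s

By discrete convolution, Q_j = Σ (P_i / 10 mm) · U_{j−i}.
At t = 6 h (j=2): Q = (11.4/10)·18.8 + (5.7/10)·26.1 = 36.3 L/s.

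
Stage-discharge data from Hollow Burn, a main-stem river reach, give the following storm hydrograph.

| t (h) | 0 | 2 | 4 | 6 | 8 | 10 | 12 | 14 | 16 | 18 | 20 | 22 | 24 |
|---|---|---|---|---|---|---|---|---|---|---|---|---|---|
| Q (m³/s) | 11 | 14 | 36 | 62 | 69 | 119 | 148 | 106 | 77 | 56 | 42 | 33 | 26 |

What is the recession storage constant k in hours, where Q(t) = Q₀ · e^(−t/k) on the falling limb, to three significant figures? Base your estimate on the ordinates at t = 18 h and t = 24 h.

On the falling limb, Q drops from 56 to 26 m³/s between t = 18 h and t = 24 h (Δt = 6 h).
k = −Δt / ln(Q₂/Q₁) = −6 / ln(26/56) = 7.82 h.

k ≈ 7.82 h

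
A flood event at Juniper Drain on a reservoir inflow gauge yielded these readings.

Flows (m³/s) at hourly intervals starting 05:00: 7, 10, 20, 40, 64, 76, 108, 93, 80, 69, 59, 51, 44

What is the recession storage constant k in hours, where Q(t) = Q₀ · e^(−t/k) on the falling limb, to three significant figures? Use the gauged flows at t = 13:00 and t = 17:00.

On the falling limb, Q drops from 80 to 44 m³/s between t = 13:00 and t = 17:00 (Δt = 4 h).
k = −Δt / ln(Q₂/Q₁) = −4 / ln(44/80) = 6.69 h.

k ≈ 6.69 h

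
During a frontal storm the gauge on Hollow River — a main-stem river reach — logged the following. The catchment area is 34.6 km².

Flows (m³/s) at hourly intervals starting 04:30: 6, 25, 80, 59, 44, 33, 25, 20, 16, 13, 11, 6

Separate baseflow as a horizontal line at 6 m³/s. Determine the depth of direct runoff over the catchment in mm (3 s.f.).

Direct runoff: 0.0, 19.0, 74.0, 53.0, 38.0, 27.0, 19.0, 14.0, 10.0, 7.0, 5.0, 0.0 m³/s; ΣQ_DR = 266.0 m³/s.
V = ΣQ_DR · Δt = 266.0 × 3600 s = 9.576 × 10^5 m³.
Over A = 34.6 km², depth = V / A = 27.7 mm.

d ≈ 27.7 mm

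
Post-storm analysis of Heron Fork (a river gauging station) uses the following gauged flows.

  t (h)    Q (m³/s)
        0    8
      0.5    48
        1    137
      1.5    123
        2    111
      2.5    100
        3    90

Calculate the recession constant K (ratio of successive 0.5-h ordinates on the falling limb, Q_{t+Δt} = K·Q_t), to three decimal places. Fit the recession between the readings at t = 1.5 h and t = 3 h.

K ≈ 0.901

Using the recession-limb readings at t = 1.5 h and t = 3 h: Q falls from 123 to 90 m³/s over 3 intervals.
K = (Q₂/Q₁)^(1/3) = (90/123)^(1/3) = 0.901.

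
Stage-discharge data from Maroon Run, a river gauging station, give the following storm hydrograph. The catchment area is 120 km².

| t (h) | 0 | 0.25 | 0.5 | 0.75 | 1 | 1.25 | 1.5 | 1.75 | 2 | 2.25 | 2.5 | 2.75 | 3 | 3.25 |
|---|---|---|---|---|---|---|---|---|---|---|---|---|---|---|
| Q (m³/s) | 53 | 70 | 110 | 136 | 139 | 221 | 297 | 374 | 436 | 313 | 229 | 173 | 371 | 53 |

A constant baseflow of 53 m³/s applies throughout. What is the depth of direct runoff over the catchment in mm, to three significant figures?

Direct runoff: 0.0, 17.0, 57.0, 83.0, 86.0, 168.0, 244.0, 321.0, 383.0, 260.0, 176.0, 120.0, 318.0, 0.0 m³/s; ΣQ_DR = 2233 m³/s.
V = ΣQ_DR · Δt = 2233 × 900 s = 2.010 × 10^6 m³.
Over A = 120 km², depth = V / A = 16.7 mm.

d ≈ 16.7 mm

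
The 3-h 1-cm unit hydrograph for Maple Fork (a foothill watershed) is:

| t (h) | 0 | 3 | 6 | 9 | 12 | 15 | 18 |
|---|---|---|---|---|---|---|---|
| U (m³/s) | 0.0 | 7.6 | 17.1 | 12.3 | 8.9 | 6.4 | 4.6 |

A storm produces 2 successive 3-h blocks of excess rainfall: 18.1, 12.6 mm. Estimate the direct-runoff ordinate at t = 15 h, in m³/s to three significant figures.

Q ≈ 22.8 m³/s

By discrete convolution, Q_j = Σ (P_i / 10 mm) · U_{j−i}.
At t = 15 h (j=5): Q = (18.1/10)·6.4 + (12.6/10)·8.9 = 22.8 m³/s.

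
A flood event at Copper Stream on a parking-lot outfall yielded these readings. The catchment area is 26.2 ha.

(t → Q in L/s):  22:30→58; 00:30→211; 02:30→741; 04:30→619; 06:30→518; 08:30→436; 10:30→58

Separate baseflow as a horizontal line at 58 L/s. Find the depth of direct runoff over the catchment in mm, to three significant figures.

d ≈ 61.4 mm

Direct runoff: 0.0, 153.0, 683.0, 561.0, 460.0, 378.0, 0.0 L/s; ΣQ_DR = 2235 L/s.
V = ΣQ_DR · Δt = 2235 × 7200 s = 1.609 × 10^7 L.
Over A = 26.2 ha, depth = V / A = 61.4 mm.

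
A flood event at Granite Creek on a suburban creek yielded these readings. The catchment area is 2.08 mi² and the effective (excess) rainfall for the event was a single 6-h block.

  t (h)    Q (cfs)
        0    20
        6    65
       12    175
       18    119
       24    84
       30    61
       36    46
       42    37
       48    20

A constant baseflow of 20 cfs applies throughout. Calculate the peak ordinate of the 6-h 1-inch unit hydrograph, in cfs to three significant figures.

Direct runoff: 0.0, 45.0, 155.0, 99.0, 64.0, 41.0, 26.0, 17.0, 0.0 cfs; ΣQ_DR = 447.0 cfs, peak = 155.0 cfs.
Runoff depth d = ΣQ_DR·Δt / A = 447.0 × 21600 / (2.08 mi²) = 1.998 in.
The 1-inch UH is the DRH scaled by (1 in)/d, so U_p = 155.0 × 1/1.998 = 77.6 cfs.

U_p ≈ 77.6 cfs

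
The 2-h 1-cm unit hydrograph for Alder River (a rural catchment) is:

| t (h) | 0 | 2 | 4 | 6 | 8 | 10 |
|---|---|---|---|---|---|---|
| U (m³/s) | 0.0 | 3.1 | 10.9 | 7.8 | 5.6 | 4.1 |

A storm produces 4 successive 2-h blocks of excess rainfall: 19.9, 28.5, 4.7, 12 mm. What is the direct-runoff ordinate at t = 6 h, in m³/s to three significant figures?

By discrete convolution, Q_j = Σ (P_i / 10 mm) · U_{j−i}.
At t = 6 h (j=3): Q = (19.9/10)·7.8 + (28.5/10)·10.9 + (4.7/10)·3.1 + (12/10)·0.0 = 48.0 m³/s.

Q ≈ 48.0 m³/s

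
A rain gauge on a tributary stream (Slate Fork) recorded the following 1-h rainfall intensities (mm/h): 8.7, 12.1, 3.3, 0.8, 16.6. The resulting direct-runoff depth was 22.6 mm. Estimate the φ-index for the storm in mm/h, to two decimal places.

Only the 3 blocks with intensity above φ contribute runoff: 8.7, 12.1, 16.6 mm/h.
Σ(I−φ)·Δt = d  ⇒  (8.7+12.1+16.6 − 3φ)·1 = 22.6
φ = (37.40 − 22.6/1) / 3 = 4.93 mm/h.

φ ≈ 4.93 mm/h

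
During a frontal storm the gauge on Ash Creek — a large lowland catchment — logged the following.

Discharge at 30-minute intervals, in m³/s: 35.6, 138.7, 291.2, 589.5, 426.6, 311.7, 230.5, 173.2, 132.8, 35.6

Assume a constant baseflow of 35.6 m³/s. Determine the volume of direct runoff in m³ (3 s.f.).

Direct-runoff ordinates (Q − Q_b): 0.0, 103.1, 255.6, 553.9, 391.0, 276.1, 194.9, 137.6, 97.2, 0.0 m³/s.
ΣQ_DR = 2009 m³/s.
With Δt = 0.5 h = 1800 s, V = ΣQ_DR · Δt = 2009 × 1800 = 3.62 × 10^6 m³.

V ≈ 3.62 × 10^6 m³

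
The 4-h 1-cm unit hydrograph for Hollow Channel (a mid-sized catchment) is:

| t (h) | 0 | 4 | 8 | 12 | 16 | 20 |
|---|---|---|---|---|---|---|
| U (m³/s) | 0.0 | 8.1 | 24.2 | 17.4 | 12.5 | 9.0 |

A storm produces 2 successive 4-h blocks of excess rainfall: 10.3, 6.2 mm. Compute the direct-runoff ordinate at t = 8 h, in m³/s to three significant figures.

By discrete convolution, Q_j = Σ (P_i / 10 mm) · U_{j−i}.
At t = 8 h (j=2): Q = (10.3/10)·24.2 + (6.2/10)·8.1 = 29.9 m³/s.

Q ≈ 29.9 m³/s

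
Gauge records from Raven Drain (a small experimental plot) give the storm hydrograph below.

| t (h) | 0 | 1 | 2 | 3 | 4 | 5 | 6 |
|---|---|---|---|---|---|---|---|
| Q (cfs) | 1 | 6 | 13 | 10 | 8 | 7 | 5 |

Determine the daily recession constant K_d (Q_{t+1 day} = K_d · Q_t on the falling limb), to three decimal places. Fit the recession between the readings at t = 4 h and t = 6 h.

Between t = 4 h and t = 6 h the flow falls from 8 to 5 cfs over 2×1 h = 2 h.
Per-interval ratio K = (5/8)^(1/2) = 0.7906; K_d = K^(24/1) = 0.004.

K_d ≈ 0.004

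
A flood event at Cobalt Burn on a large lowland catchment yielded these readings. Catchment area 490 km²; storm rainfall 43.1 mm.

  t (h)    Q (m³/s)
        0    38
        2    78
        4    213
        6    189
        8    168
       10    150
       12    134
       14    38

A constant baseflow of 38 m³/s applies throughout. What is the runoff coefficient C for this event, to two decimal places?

C ≈ 0.24

ΣQ_DR = 704.0 m³/s; V = ΣQ_DR·Δt = 5.069 × 10^6 m³.
Runoff depth d = V / A = 10.34 mm.
C = d / P = 10.34 / 43.1 = 0.24.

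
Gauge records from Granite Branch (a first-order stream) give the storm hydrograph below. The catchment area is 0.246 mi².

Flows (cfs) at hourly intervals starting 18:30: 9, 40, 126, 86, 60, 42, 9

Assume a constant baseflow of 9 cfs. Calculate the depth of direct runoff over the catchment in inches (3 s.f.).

d ≈ 1.95 in

Direct runoff: 0.0, 31.0, 117.0, 77.0, 51.0, 33.0, 0.0 cfs; ΣQ_DR = 309.0 cfs.
V = ΣQ_DR · Δt = 309.0 × 3600 s = 1.112 × 10^6 ft³.
Over A = 0.246 mi², depth = V / A = 1.95 in.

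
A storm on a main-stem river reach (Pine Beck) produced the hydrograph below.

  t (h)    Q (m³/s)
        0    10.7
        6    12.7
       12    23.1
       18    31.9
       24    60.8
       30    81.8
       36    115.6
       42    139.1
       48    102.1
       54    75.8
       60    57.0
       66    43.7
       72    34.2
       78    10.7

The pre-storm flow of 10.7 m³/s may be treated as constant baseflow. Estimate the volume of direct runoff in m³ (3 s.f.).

V ≈ 1.40 × 10^7 m³

Direct-runoff ordinates (Q − Q_b): 0.0, 2.0, 12.4, 21.2, 50.1, 71.1, 104.9, 128.4, 91.4, 65.1, 46.3, 33.0, 23.5, 0.0 m³/s.
ΣQ_DR = 649.4 m³/s.
With Δt = 6 h = 21600 s, V = ΣQ_DR · Δt = 649.4 × 21600 = 1.40 × 10^7 m³.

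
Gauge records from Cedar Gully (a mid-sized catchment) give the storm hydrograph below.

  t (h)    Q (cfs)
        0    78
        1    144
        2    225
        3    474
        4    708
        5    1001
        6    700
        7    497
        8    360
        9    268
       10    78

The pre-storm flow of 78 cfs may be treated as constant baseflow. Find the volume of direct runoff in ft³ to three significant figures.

Direct-runoff ordinates (Q − Q_b): 0.0, 66.0, 147.0, 396.0, 630.0, 923.0, 622.0, 419.0, 282.0, 190.0, 0.0 cfs.
ΣQ_DR = 3675 cfs.
With Δt = 1 h = 3600 s, V = ΣQ_DR · Δt = 3675 × 3600 = 1.32 × 10^7 ft³.

V ≈ 1.32 × 10^7 ft³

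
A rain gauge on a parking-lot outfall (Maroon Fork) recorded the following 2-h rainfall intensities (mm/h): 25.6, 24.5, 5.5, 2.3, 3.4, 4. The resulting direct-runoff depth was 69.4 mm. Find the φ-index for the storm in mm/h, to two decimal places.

Only the 2 blocks with intensity above φ contribute runoff: 25.6, 24.5 mm/h.
Σ(I−φ)·Δt = d  ⇒  (25.6+24.5 − 2φ)·2 = 69.4
φ = (50.10 − 69.4/2) / 2 = 7.70 mm/h.

φ ≈ 7.70 mm/h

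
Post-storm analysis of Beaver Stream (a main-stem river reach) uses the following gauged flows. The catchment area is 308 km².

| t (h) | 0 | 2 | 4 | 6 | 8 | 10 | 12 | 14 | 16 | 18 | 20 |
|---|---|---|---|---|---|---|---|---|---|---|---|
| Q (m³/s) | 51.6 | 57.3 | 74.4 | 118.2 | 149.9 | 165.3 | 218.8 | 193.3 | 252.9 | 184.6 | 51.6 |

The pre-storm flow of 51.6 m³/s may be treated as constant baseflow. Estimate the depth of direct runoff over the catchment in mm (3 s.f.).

Direct runoff: 0.0, 5.7, 22.8, 66.6, 98.3, 113.7, 167.2, 141.7, 201.3, 133.0, 0.0 m³/s; ΣQ_DR = 950.3 m³/s.
V = ΣQ_DR · Δt = 950.3 × 7200 s = 6.842 × 10^6 m³.
Over A = 308 km², depth = V / A = 22.2 mm.

d ≈ 22.2 mm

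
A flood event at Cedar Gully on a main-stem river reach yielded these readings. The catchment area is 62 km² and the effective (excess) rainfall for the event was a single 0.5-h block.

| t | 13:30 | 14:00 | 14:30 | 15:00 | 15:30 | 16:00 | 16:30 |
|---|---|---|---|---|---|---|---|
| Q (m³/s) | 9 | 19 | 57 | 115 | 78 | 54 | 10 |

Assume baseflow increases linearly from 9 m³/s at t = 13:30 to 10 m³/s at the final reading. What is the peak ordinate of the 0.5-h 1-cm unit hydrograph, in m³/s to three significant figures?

Direct runoff: 0.00, 9.83, 47.67, 105.50, 68.33, 44.17, 0.00 m³/s; ΣQ_DR = 275.5 m³/s, peak = 105.50 m³/s.
Runoff depth d = ΣQ_DR·Δt / A = 275.5 × 1800 / (62 km²) = 7.998 mm.
The 1-cm UH is the DRH scaled by (10 mm)/d, so U_p = 105.50 × 10/7.998 = 132 m³/s.

U_p ≈ 132 m³/s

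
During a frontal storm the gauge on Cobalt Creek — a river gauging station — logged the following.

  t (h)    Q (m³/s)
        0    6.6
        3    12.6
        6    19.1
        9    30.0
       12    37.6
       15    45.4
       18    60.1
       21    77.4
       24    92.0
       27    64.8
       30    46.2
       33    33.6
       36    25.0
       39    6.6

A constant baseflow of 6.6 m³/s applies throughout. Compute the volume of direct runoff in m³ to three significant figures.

V ≈ 5.02 × 10^6 m³

Direct-runoff ordinates (Q − Q_b): 0.0, 6.0, 12.5, 23.4, 31.0, 38.8, 53.5, 70.8, 85.4, 58.2, 39.6, 27.0, 18.4, 0.0 m³/s.
ΣQ_DR = 464.6 m³/s.
With Δt = 3 h = 10800 s, V = ΣQ_DR · Δt = 464.6 × 10800 = 5.02 × 10^6 m³.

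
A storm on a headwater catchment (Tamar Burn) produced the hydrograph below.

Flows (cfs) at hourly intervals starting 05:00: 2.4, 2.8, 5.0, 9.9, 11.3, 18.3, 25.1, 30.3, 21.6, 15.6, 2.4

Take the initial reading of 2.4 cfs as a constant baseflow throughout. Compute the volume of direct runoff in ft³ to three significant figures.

V ≈ 4.26 × 10^5 ft³

Direct-runoff ordinates (Q − Q_b): 0.0, 0.4, 2.6, 7.5, 8.9, 15.9, 22.7, 27.9, 19.2, 13.2, 0.0 cfs.
ΣQ_DR = 118.3 cfs.
With Δt = 1 h = 3600 s, V = ΣQ_DR · Δt = 118.3 × 3600 = 4.26 × 10^5 ft³.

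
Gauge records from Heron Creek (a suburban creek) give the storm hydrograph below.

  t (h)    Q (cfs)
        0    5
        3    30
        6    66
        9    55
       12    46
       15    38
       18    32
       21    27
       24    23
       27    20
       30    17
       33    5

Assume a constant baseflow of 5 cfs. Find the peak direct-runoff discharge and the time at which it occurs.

Q_p = 61.0 cfs at t = 6 h

Subtracting baseflow gives direct-runoff ordinates: 0.0, 25.0, 61.0, 50.0, 41.0, 33.0, 27.0, 22.0, 18.0, 15.0, 12.0, 0.0 cfs.
The maximum is 61.0 cfs, occurring at the reading for t = 6 h.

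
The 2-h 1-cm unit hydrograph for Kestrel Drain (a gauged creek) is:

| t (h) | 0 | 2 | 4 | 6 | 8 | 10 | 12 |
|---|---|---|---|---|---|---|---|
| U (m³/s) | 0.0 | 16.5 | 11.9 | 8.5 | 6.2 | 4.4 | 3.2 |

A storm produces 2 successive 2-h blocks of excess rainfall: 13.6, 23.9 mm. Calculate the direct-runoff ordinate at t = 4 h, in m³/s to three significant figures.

Q ≈ 55.6 m³/s

By discrete convolution, Q_j = Σ (P_i / 10 mm) · U_{j−i}.
At t = 4 h (j=2): Q = (13.6/10)·11.9 + (23.9/10)·16.5 = 55.6 m³/s.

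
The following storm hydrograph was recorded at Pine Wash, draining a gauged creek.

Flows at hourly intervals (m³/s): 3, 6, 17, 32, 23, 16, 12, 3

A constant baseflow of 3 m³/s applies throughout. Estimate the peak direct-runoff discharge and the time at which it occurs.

Q_p = 29.0 m³/s at t = 3 h

Subtracting baseflow gives direct-runoff ordinates: 0.0, 3.0, 14.0, 29.0, 20.0, 13.0, 9.0, 0.0 m³/s.
The maximum is 29.0 m³/s, occurring at the reading for t = 3 h.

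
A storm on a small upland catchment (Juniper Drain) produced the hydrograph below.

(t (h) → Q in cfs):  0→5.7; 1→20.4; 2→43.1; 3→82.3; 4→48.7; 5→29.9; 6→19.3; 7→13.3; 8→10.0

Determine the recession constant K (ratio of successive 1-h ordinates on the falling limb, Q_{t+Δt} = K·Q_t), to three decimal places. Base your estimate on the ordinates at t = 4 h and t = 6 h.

Using the recession-limb readings at t = 4 h and t = 6 h: Q falls from 48.7 to 19.3 cfs over 2 intervals.
K = (Q₂/Q₁)^(1/2) = (19.3/48.7)^(1/2) = 0.630.

K ≈ 0.630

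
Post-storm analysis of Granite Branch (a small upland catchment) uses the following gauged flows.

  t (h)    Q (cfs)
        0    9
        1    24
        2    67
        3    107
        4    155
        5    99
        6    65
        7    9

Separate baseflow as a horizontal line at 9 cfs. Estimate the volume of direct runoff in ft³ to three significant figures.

Direct-runoff ordinates (Q − Q_b): 0.0, 15.0, 58.0, 98.0, 146.0, 90.0, 56.0, 0.0 cfs.
ΣQ_DR = 463.0 cfs.
With Δt = 1 h = 3600 s, V = ΣQ_DR · Δt = 463.0 × 3600 = 1.67 × 10^6 ft³.

V ≈ 1.67 × 10^6 ft³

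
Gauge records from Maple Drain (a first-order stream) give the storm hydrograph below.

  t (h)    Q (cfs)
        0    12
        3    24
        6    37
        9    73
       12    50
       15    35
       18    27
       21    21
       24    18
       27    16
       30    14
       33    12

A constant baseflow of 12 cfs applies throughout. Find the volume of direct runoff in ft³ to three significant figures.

Direct-runoff ordinates (Q − Q_b): 0.0, 12.0, 25.0, 61.0, 38.0, 23.0, 15.0, 9.0, 6.0, 4.0, 2.0, 0.0 cfs.
ΣQ_DR = 195.0 cfs.
With Δt = 3 h = 10800 s, V = ΣQ_DR · Δt = 195.0 × 10800 = 2.11 × 10^6 ft³.

V ≈ 2.11 × 10^6 ft³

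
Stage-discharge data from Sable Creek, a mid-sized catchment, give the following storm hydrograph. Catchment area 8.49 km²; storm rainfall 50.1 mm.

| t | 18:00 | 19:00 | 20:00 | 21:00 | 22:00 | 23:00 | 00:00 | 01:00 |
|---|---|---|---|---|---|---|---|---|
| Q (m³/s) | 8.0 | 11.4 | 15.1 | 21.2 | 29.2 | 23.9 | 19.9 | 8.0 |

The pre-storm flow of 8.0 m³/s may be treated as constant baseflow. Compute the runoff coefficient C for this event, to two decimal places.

C ≈ 0.62

ΣQ_DR = 72.70 m³/s; V = ΣQ_DR·Δt = 2.617 × 10^5 m³.
Runoff depth d = V / A = 30.83 mm.
C = d / P = 30.83 / 50.1 = 0.62.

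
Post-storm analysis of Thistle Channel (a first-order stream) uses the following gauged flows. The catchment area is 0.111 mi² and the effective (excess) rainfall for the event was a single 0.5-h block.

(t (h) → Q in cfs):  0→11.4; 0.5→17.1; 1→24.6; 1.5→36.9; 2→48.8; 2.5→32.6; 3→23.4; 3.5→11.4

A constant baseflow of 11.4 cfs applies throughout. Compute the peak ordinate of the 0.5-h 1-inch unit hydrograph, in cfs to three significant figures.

U_p ≈ 46.6 cfs

Direct runoff: 0.0, 5.7, 13.2, 25.5, 37.4, 21.2, 12.0, 0.0 cfs; ΣQ_DR = 115.0 cfs, peak = 37.4 cfs.
Runoff depth d = ΣQ_DR·Δt / A = 115.0 × 1800 / (0.111 mi²) = 0.8027 in.
The 1-inch UH is the DRH scaled by (1 in)/d, so U_p = 37.4 × 1/0.8027 = 46.6 cfs.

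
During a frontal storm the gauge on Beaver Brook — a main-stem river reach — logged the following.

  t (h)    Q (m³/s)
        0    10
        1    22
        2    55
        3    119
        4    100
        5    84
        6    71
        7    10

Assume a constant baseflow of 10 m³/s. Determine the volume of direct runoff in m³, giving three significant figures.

Direct-runoff ordinates (Q − Q_b): 0.0, 12.0, 45.0, 109.0, 90.0, 74.0, 61.0, 0.0 m³/s.
ΣQ_DR = 391.0 m³/s.
With Δt = 1 h = 3600 s, V = ΣQ_DR · Δt = 391.0 × 3600 = 1.41 × 10^6 m³.

V ≈ 1.41 × 10^6 m³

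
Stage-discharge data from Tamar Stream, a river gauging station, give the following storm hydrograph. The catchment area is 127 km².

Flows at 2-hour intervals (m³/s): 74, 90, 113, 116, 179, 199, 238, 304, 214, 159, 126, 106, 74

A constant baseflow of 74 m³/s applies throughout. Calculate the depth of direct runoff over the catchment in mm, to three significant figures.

d ≈ 58.4 mm

Direct runoff: 0.0, 16.0, 39.0, 42.0, 105.0, 125.0, 164.0, 230.0, 140.0, 85.0, 52.0, 32.0, 0.0 m³/s; ΣQ_DR = 1030 m³/s.
V = ΣQ_DR · Δt = 1030 × 7200 s = 7.416 × 10^6 m³.
Over A = 127 km², depth = V / A = 58.4 mm.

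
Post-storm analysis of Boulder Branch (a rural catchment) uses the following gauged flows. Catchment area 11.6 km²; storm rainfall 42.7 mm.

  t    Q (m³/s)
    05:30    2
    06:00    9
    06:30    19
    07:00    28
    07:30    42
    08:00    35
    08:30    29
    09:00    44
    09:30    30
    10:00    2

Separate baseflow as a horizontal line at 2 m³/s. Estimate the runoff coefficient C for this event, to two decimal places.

ΣQ_DR = 220.0 m³/s; V = ΣQ_DR·Δt = 3.960 × 10^5 m³.
Runoff depth d = V / A = 34.14 mm.
C = d / P = 34.14 / 42.7 = 0.80.

C ≈ 0.80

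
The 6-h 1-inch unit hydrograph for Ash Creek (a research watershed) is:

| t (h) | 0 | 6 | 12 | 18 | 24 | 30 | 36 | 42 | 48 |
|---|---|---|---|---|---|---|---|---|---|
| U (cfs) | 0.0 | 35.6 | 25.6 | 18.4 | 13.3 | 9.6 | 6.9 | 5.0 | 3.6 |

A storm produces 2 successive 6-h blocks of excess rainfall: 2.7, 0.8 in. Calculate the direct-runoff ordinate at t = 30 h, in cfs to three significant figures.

Q ≈ 36.6 cfs

By discrete convolution, Q_j = Σ (P_i / 1 in) · U_{j−i}.
At t = 30 h (j=5): Q = (2.7/1)·9.6 + (0.8/1)·13.3 = 36.6 cfs.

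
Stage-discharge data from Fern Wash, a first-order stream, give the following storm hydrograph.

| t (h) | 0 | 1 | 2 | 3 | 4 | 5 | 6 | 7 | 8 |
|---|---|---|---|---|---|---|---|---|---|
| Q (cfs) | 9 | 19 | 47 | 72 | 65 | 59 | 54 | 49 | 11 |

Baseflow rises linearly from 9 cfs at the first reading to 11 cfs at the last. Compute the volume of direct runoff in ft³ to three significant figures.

Direct-runoff ordinates (Q − Q_b): 0.00, 9.75, 37.50, 62.25, 55.00, 48.75, 43.50, 38.25, 0.00 cfs.
ΣQ_DR = 295.0 cfs.
With Δt = 1 h = 3600 s, V = ΣQ_DR · Δt = 295.0 × 3600 = 1.06 × 10^6 ft³.

V ≈ 1.06 × 10^6 ft³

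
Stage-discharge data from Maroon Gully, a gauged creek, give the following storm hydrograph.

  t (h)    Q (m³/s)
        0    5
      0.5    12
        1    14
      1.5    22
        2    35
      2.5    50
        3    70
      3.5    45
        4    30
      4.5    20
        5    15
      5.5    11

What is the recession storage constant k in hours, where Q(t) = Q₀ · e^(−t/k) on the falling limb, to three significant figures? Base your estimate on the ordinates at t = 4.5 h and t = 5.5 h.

On the falling limb, Q drops from 20 to 11 m³/s between t = 4.5 h and t = 5.5 h (Δt = 1 h).
k = −Δt / ln(Q₂/Q₁) = −1 / ln(11/20) = 1.67 h.

k ≈ 1.67 h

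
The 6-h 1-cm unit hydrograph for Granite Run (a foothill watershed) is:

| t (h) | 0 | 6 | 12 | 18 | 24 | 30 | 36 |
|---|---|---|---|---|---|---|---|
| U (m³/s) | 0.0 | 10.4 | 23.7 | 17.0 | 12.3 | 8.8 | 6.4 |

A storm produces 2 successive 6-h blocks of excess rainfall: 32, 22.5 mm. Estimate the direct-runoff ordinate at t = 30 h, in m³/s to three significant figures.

By discrete convolution, Q_j = Σ (P_i / 10 mm) · U_{j−i}.
At t = 30 h (j=5): Q = (32/10)·8.8 + (22.5/10)·12.3 = 55.8 m³/s.

Q ≈ 55.8 m³/s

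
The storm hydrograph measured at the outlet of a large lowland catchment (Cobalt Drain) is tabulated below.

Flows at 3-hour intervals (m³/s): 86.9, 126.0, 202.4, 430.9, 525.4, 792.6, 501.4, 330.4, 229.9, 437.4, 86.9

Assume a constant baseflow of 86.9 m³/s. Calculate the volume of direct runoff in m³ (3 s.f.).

V ≈ 3.02 × 10^7 m³

Direct-runoff ordinates (Q − Q_b): 0.0, 39.1, 115.5, 344.0, 438.5, 705.7, 414.5, 243.5, 143.0, 350.5, 0.0 m³/s.
ΣQ_DR = 2794 m³/s.
With Δt = 3 h = 10800 s, V = ΣQ_DR · Δt = 2794 × 10800 = 3.02 × 10^7 m³.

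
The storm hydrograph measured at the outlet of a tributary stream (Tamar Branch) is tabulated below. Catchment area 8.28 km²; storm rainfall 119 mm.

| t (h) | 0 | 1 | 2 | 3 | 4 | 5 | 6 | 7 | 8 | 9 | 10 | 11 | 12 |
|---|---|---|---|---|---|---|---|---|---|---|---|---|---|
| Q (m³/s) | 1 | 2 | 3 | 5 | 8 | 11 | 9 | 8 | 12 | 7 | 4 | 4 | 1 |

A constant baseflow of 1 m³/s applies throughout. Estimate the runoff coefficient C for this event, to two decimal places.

C ≈ 0.23

ΣQ_DR = 62.00 m³/s; V = ΣQ_DR·Δt = 2.232 × 10^5 m³.
Runoff depth d = V / A = 26.96 mm.
C = d / P = 26.96 / 119 = 0.23.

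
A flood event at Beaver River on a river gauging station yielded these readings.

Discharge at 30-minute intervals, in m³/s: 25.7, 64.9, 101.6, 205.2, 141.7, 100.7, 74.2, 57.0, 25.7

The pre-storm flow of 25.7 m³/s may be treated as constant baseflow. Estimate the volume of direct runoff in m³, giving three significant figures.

V ≈ 1.02 × 10^6 m³

Direct-runoff ordinates (Q − Q_b): 0.0, 39.2, 75.9, 179.5, 116.0, 75.0, 48.5, 31.3, 0.0 m³/s.
ΣQ_DR = 565.4 m³/s.
With Δt = 0.5 h = 1800 s, V = ΣQ_DR · Δt = 565.4 × 1800 = 1.02 × 10^6 m³.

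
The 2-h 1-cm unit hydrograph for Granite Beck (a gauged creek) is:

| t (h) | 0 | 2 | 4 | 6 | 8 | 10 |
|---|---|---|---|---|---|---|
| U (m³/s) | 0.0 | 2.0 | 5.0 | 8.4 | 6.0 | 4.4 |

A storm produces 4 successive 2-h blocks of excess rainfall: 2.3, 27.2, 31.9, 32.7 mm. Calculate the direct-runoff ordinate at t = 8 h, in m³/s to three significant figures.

Q ≈ 46.7 m³/s

By discrete convolution, Q_j = Σ (P_i / 10 mm) · U_{j−i}.
At t = 8 h (j=4): Q = (2.3/10)·6.0 + (27.2/10)·8.4 + (31.9/10)·5.0 + (32.7/10)·2.0 = 46.7 m³/s.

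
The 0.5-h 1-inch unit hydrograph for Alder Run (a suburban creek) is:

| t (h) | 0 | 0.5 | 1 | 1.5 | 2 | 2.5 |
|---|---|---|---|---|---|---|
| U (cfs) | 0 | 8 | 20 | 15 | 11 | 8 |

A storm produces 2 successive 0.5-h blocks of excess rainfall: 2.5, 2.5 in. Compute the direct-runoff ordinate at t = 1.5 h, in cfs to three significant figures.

Q ≈ 87.5 cfs

By discrete convolution, Q_j = Σ (P_i / 1 in) · U_{j−i}.
At t = 1.5 h (j=3): Q = (2.5/1)·15 + (2.5/1)·20 = 87.5 cfs.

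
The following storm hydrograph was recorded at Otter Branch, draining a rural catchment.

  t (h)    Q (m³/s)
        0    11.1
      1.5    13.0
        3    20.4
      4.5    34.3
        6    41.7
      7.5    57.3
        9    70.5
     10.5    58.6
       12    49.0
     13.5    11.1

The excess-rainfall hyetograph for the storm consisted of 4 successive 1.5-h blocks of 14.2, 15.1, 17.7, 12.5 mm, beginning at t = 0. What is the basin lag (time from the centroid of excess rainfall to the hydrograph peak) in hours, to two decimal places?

t_L ≈ 6.03 h

Centroid of excess rainfall: t_c = Σ P_i·t̄_i / ΣP_i = 2.9685 h (block centres at 0.75, 2.25, 3.75, 5.25 h).
Hydrograph peak occurs at t = 9 h, so basin lag t_L = 9 − 2.9685 = 6.03 h.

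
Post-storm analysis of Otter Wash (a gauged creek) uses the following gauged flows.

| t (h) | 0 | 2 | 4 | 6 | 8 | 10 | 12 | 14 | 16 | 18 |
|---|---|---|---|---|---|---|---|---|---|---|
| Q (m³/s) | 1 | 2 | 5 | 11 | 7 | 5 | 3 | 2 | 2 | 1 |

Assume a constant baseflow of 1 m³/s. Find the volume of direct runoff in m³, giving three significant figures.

Direct-runoff ordinates (Q − Q_b): 0.0, 1.0, 4.0, 10.0, 6.0, 4.0, 2.0, 1.0, 1.0, 0.0 m³/s.
ΣQ_DR = 29.00 m³/s.
With Δt = 2 h = 7200 s, V = ΣQ_DR · Δt = 29.00 × 7200 = 2.09 × 10^5 m³.

V ≈ 2.09 × 10^5 m³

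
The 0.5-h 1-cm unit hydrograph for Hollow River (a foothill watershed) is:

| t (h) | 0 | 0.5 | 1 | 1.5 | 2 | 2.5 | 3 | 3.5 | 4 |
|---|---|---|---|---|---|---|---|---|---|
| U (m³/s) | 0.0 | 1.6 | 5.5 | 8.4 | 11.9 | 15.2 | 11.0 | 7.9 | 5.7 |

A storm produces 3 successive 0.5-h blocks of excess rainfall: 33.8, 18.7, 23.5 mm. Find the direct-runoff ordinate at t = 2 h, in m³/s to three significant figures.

Q ≈ 68.9 m³/s

By discrete convolution, Q_j = Σ (P_i / 10 mm) · U_{j−i}.
At t = 2 h (j=4): Q = (33.8/10)·11.9 + (18.7/10)·8.4 + (23.5/10)·5.5 = 68.9 m³/s.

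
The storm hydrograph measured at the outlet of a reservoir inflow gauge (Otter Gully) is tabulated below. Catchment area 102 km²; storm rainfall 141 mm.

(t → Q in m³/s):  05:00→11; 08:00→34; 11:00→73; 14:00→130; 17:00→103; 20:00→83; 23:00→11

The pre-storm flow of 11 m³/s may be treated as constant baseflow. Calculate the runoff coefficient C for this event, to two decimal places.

ΣQ_DR = 368.0 m³/s; V = ΣQ_DR·Δt = 3.974 × 10^6 m³.
Runoff depth d = V / A = 38.96 mm.
C = d / P = 38.96 / 141 = 0.28.

C ≈ 0.28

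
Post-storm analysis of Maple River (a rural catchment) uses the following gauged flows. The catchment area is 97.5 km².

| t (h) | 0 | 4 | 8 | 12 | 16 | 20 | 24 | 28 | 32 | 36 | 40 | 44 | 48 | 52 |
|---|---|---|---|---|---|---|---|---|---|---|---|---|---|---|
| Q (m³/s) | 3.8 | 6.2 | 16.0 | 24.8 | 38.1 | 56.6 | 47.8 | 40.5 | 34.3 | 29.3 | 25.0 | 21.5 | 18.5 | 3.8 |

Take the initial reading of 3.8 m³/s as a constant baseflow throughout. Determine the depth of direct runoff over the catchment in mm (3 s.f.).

d ≈ 46.2 mm

Direct runoff: 0.0, 2.4, 12.2, 21.0, 34.3, 52.8, 44.0, 36.7, 30.5, 25.5, 21.2, 17.7, 14.7, 0.0 m³/s; ΣQ_DR = 313.0 m³/s.
V = ΣQ_DR · Δt = 313.0 × 14400 s = 4.507 × 10^6 m³.
Over A = 97.5 km², depth = V / A = 46.2 mm.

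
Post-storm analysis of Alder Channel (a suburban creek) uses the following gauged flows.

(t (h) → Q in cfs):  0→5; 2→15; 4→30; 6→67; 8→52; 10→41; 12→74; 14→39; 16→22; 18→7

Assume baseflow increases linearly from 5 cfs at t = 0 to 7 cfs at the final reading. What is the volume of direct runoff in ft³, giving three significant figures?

V ≈ 2.10 × 10^6 ft³

Direct-runoff ordinates (Q − Q_b): 0.00, 9.78, 24.56, 61.33, 46.11, 34.89, 67.67, 32.44, 15.22, 0.00 cfs.
ΣQ_DR = 292.0 cfs.
With Δt = 2 h = 7200 s, V = ΣQ_DR · Δt = 292.0 × 7200 = 2.10 × 10^6 ft³.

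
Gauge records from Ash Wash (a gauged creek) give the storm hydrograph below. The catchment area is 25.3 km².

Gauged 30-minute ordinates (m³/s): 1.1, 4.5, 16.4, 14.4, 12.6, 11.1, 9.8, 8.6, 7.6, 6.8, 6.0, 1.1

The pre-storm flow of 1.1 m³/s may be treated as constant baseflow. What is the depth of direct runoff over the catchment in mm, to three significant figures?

d ≈ 6.18 mm

Direct runoff: 0.0, 3.4, 15.3, 13.3, 11.5, 10.0, 8.7, 7.5, 6.5, 5.7, 4.9, 0.0 m³/s; ΣQ_DR = 86.80 m³/s.
V = ΣQ_DR · Δt = 86.80 × 1800 s = 1.562 × 10^5 m³.
Over A = 25.3 km², depth = V / A = 6.18 mm.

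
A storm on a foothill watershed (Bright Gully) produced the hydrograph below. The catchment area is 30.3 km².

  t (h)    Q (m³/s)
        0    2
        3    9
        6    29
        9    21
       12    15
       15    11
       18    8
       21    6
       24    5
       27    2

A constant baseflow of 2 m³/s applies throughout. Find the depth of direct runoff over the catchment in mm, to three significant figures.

d ≈ 31.4 mm

Direct runoff: 0.0, 7.0, 27.0, 19.0, 13.0, 9.0, 6.0, 4.0, 3.0, 0.0 m³/s; ΣQ_DR = 88.00 m³/s.
V = ΣQ_DR · Δt = 88.00 × 10800 s = 9.504 × 10^5 m³.
Over A = 30.3 km², depth = V / A = 31.4 mm.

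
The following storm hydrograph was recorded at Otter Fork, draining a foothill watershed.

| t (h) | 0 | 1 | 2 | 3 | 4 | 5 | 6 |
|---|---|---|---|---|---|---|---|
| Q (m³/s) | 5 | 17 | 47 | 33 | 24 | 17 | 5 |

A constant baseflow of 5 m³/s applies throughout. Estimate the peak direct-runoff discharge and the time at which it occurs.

Q_p = 42.0 m³/s at t = 2 h

Subtracting baseflow gives direct-runoff ordinates: 0.0, 12.0, 42.0, 28.0, 19.0, 12.0, 0.0 m³/s.
The maximum is 42.0 m³/s, occurring at the reading for t = 2 h.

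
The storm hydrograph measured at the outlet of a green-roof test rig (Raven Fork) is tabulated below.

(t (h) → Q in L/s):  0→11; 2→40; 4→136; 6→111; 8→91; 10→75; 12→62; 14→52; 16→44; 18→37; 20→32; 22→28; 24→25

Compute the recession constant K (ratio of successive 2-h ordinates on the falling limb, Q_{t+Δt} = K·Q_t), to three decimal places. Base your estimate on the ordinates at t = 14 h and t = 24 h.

K ≈ 0.864

Using the recession-limb readings at t = 14 h and t = 24 h: Q falls from 52 to 25 L/s over 5 intervals.
K = (Q₂/Q₁)^(1/5) = (25/52)^(1/5) = 0.864.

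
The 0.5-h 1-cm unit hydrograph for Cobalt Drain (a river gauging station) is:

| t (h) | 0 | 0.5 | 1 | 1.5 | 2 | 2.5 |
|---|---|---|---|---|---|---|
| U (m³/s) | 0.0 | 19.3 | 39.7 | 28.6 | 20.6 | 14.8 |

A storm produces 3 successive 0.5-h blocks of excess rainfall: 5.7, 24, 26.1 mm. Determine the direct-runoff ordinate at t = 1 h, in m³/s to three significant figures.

Q ≈ 68.9 m³/s

By discrete convolution, Q_j = Σ (P_i / 10 mm) · U_{j−i}.
At t = 1 h (j=2): Q = (5.7/10)·39.7 + (24/10)·19.3 + (26.1/10)·0.0 = 68.9 m³/s.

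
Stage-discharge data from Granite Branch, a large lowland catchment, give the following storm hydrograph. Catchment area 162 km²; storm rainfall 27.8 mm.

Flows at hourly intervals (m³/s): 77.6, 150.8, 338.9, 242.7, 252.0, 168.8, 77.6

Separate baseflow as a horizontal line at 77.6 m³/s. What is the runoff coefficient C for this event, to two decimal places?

C ≈ 0.61

ΣQ_DR = 765.2 m³/s; V = ΣQ_DR·Δt = 2.755 × 10^6 m³.
Runoff depth d = V / A = 17.00 mm.
C = d / P = 17.00 / 27.8 = 0.61.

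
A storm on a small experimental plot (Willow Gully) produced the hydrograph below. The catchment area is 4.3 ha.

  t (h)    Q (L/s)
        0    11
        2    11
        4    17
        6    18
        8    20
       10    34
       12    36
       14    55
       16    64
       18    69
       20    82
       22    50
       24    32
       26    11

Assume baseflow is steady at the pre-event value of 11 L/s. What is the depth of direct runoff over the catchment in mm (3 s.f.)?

d ≈ 59.6 mm

Direct runoff: 0.0, 0.0, 6.0, 7.0, 9.0, 23.0, 25.0, 44.0, 53.0, 58.0, 71.0, 39.0, 21.0, 0.0 L/s; ΣQ_DR = 356.0 L/s.
V = ΣQ_DR · Δt = 356.0 × 7200 s = 2.563 × 10^6 L.
Over A = 4.3 ha, depth = V / A = 59.6 mm.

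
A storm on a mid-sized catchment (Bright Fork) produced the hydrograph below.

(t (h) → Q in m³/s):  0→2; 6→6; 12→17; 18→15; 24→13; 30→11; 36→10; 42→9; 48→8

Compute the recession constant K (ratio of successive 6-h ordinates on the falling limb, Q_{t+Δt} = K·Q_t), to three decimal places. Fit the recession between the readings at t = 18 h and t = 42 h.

K ≈ 0.880

Using the recession-limb readings at t = 18 h and t = 42 h: Q falls from 15 to 9 m³/s over 4 intervals.
K = (Q₂/Q₁)^(1/4) = (9/15)^(1/4) = 0.880.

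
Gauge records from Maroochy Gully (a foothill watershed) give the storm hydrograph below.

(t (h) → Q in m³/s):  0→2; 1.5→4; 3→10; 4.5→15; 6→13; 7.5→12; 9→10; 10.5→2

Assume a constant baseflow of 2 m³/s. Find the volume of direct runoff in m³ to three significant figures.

Direct-runoff ordinates (Q − Q_b): 0.0, 2.0, 8.0, 13.0, 11.0, 10.0, 8.0, 0.0 m³/s.
ΣQ_DR = 52.00 m³/s.
With Δt = 1.5 h = 5400 s, V = ΣQ_DR · Δt = 52.00 × 5400 = 2.81 × 10^5 m³.

V ≈ 2.81 × 10^5 m³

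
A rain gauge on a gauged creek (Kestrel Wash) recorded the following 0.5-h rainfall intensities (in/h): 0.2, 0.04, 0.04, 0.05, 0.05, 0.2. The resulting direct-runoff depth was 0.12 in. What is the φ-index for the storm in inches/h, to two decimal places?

Only the 2 blocks with intensity above φ contribute runoff: 0.2, 0.2 in/h.
Σ(I−φ)·Δt = d  ⇒  (0.2+0.2 − 2φ)·0.5 = 0.12
φ = (0.4000 − 0.12/0.5) / 2 = 0.08 in/h.

φ ≈ 0.08 in/h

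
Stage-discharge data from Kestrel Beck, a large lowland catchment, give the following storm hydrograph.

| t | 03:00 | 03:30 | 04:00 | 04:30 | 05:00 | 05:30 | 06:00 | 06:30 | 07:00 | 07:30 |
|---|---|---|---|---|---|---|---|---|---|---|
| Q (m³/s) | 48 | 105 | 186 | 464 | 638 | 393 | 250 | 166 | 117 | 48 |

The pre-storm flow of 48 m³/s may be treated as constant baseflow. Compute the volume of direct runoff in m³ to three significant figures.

Direct-runoff ordinates (Q − Q_b): 0.0, 57.0, 138.0, 416.0, 590.0, 345.0, 202.0, 118.0, 69.0, 0.0 m³/s.
ΣQ_DR = 1935 m³/s.
With Δt = 0.5 h = 1800 s, V = ΣQ_DR · Δt = 1935 × 1800 = 3.48 × 10^6 m³.

V ≈ 3.48 × 10^6 m³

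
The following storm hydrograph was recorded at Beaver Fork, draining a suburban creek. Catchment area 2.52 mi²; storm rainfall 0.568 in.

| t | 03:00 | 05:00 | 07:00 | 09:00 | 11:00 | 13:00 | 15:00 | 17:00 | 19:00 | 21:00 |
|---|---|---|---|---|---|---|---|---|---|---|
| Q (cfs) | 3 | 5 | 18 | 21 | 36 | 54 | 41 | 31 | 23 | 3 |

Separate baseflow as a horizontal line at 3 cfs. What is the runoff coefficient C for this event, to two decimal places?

ΣQ_DR = 205.0 cfs; V = ΣQ_DR·Δt = 1.476 × 10^6 ft³.
Runoff depth d = V / A = 0.2521 in.
C = d / P = 0.2521 / 0.568 = 0.44.

C ≈ 0.44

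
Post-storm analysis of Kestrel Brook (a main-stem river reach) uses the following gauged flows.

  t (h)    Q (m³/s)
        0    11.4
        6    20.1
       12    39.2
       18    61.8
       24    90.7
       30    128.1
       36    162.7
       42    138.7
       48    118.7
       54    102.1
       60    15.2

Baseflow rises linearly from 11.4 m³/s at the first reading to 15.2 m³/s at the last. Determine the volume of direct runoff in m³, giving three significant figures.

Direct-runoff ordinates (Q − Q_b): 0.00, 8.32, 27.04, 49.26, 77.78, 114.80, 149.02, 124.64, 104.26, 87.28, 0.00 m³/s.
ΣQ_DR = 742.4 m³/s.
With Δt = 6 h = 21600 s, V = ΣQ_DR · Δt = 742.4 × 21600 = 1.60 × 10^7 m³.

V ≈ 1.60 × 10^7 m³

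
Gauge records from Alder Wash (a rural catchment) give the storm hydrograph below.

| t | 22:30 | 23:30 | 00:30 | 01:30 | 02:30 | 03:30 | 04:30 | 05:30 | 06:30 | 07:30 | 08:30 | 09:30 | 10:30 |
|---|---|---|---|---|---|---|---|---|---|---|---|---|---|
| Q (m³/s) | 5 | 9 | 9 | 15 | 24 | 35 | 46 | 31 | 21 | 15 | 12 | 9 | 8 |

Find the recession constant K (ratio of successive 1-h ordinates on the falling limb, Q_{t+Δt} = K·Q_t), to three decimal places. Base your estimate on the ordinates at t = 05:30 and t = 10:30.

Using the recession-limb readings at t = 05:30 and t = 10:30: Q falls from 31 to 8 m³/s over 5 intervals.
K = (Q₂/Q₁)^(1/5) = (8/31)^(1/5) = 0.763.

K ≈ 0.763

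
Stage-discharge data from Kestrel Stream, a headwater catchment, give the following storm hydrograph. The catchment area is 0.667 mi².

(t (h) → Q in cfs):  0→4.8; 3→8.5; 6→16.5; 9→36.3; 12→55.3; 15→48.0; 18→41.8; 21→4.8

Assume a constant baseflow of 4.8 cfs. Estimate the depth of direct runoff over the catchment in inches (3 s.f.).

Direct runoff: 0.0, 3.7, 11.7, 31.5, 50.5, 43.2, 37.0, 0.0 cfs; ΣQ_DR = 177.6 cfs.
V = ΣQ_DR · Δt = 177.6 × 10800 s = 1.918 × 10^6 ft³.
Over A = 0.667 mi², depth = V / A = 1.24 in.

d ≈ 1.24 in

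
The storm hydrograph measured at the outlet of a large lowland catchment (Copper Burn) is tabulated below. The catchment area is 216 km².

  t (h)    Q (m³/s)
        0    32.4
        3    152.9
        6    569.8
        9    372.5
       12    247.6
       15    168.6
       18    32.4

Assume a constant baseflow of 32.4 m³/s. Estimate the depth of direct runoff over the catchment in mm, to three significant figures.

d ≈ 67.5 mm

Direct runoff: 0.0, 120.5, 537.4, 340.1, 215.2, 136.2, 0.0 m³/s; ΣQ_DR = 1349 m³/s.
V = ΣQ_DR · Δt = 1349 × 10800 s = 1.457 × 10^7 m³.
Over A = 216 km², depth = V / A = 67.5 mm.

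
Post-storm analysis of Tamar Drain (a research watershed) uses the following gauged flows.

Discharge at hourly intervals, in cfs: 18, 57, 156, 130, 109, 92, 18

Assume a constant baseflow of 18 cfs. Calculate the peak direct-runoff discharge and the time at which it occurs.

Q_p = 138.0 cfs at t = 2 h

Subtracting baseflow gives direct-runoff ordinates: 0.0, 39.0, 138.0, 112.0, 91.0, 74.0, 0.0 cfs.
The maximum is 138.0 cfs, occurring at the reading for t = 2 h.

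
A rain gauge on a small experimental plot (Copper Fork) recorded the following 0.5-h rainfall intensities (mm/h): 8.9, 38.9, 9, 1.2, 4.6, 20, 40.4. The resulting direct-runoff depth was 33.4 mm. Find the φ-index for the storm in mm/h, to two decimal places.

Only the 3 blocks with intensity above φ contribute runoff: 38.9, 20, 40.4 mm/h.
Σ(I−φ)·Δt = d  ⇒  (38.9+20+40.4 − 3φ)·0.5 = 33.4
φ = (99.30 − 33.4/0.5) / 3 = 10.83 mm/h.

φ ≈ 10.83 mm/h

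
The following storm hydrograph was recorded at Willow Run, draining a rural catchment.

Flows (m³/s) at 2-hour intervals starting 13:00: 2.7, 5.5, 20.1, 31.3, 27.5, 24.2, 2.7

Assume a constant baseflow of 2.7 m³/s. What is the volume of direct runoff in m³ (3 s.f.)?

V ≈ 6.85 × 10^5 m³

Direct-runoff ordinates (Q − Q_b): 0.0, 2.8, 17.4, 28.6, 24.8, 21.5, 0.0 m³/s.
ΣQ_DR = 95.10 m³/s.
With Δt = 2 h = 7200 s, V = ΣQ_DR · Δt = 95.10 × 7200 = 6.85 × 10^5 m³.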